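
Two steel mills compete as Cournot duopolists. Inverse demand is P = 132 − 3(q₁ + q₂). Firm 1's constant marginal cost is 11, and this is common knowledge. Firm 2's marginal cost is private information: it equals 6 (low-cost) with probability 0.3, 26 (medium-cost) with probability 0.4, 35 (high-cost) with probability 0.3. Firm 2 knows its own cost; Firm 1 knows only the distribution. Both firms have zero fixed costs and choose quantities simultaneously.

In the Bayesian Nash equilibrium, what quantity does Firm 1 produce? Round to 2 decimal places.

14.74

Firm 2 with cost c maximizes (132 − 3(q₁+q₂) − c)·q₂, giving q₂(c) = (132 − c − 3q₁)/6.
E[c₂] = 0.3·6 + 0.4·26 + 0.3·35 = 22.7
Firm 1's FOC against E[q₂] yields q₁ = (132 − 2·11 + E[c₂])/9 = (132 − 22 + 22.7)/9 = 14.7444.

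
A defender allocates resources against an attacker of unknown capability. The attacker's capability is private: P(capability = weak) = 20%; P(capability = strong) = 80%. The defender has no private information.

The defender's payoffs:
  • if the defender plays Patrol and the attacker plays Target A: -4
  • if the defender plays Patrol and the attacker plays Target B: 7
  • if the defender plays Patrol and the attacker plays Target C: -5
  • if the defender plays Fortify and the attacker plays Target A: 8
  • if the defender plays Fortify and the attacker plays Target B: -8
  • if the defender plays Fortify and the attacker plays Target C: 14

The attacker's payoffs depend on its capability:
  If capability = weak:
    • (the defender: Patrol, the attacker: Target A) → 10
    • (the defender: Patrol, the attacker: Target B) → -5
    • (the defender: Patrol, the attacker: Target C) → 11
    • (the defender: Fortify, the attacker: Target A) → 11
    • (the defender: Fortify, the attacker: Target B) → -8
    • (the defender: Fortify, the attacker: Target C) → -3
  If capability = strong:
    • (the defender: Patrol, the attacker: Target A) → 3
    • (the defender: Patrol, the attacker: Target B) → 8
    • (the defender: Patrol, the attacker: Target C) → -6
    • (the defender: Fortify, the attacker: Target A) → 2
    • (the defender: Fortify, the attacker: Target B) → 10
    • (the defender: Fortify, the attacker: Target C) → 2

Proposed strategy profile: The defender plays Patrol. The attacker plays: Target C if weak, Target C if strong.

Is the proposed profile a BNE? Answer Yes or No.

No

A profile is a BNE iff every type of every player is best-responding given beliefs about the other side.
The defender plays Patrol: E[Patrol] = 0.2·(-5) + 0.8·(-5) = -5; E[Fortify] = 14. Not best-responding. ✗
The attacker (capability weak), facing Patrol: Target A gives 10, Target B gives -5, Target C gives 11. Proposed Target C is best. ✓
The attacker (capability strong), facing Patrol: Target A gives 3, Target B gives 8, Target C gives -6. Proposed Target C is not best — profitable deviation exists. ✗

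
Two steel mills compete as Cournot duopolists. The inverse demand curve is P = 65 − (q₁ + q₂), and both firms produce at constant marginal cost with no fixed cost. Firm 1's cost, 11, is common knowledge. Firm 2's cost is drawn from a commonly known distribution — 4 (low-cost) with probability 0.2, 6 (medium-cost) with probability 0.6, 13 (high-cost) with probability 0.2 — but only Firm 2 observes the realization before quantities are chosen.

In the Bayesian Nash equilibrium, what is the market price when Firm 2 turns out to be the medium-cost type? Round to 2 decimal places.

27.17

Firm 2 with cost c maximizes (65 − (q₁+q₂) − c)·q₂, giving q₂(c) = (65 − c − q₁)/2.
E[c₂] = 0.2·4 + 0.6·6 + 0.2·13 = 7
Firm 1's FOC against E[q₂] yields q₁ = (65 − 2·11 + E[c₂])/3 = (65 − 22 + 7)/3 = 16.6667.
q₂(medium-cost) = 21.1667, so P = 65 − (16.6667 + 21.1667) = 27.1667.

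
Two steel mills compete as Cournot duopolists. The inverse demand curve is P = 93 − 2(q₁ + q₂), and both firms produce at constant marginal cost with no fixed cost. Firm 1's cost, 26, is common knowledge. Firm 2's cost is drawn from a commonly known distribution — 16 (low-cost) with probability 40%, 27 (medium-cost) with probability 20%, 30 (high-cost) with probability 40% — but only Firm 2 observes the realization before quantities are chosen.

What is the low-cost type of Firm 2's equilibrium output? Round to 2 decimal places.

13.85

Type-c best response for Firm 2: q₂(c) = (93 − c)/4 − q₁/2.
Firm 1 maximizes expected profit; its first-order condition is 93 − 4q₁ − 2E[q₂] − 26 = 0.
Substituting E[q₂] and solving: E[c₂] = 23.8, so q₁ = (93 − 2·26 + 23.8)/6 = 10.8.
q₂(low-cost) = (93 − 16 − 2·10.8)/4 = 13.85.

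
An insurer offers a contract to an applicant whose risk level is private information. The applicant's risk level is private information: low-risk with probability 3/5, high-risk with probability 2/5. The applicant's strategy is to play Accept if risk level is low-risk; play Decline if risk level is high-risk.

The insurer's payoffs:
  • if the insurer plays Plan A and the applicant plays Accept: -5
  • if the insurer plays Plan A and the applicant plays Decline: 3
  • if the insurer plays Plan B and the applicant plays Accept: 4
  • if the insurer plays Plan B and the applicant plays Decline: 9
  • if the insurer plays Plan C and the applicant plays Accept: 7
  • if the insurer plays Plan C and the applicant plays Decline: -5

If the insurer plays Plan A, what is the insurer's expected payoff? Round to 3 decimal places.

Take the expectation over the applicant's risk level, weighting each type's action by its prior probability.
E[Plan A] = 3/5·(-5) + 2/5·3 = (-3) + 6/5 = -9/5

-1.800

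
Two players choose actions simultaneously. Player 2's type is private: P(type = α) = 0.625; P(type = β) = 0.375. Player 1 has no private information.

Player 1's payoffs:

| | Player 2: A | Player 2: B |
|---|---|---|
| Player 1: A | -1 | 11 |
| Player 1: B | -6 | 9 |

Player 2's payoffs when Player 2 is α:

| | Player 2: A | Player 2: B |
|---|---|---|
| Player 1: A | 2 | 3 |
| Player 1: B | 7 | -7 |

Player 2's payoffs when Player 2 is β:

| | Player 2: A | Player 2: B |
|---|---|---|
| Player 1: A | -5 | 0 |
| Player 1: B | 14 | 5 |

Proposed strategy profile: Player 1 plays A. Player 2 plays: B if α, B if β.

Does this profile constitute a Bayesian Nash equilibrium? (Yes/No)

Yes

Player 1 plays A: E[A] = 0.625·(11) + 0.375·(11) = 11; E[B] = 9. Best-responding. ✓
Player 2 (type α), facing A: A gives 2, B gives 3. Proposed B is best. ✓
Player 2 (type β), facing A: A gives -5, B gives 0. Proposed B is best. ✓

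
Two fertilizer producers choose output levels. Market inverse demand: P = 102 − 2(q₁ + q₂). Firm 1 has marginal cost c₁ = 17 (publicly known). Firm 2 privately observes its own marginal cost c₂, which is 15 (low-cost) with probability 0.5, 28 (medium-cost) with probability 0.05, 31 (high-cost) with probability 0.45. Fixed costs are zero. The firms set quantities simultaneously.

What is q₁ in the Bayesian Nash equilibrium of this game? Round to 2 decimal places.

15.14

Each type of Firm 2 best-responds to q₁; Firm 1 best-responds to the expected q₂ over Firm 2's types.
Firm 2 with cost c maximizes (102 − 2(q₁+q₂) − c)·q₂, giving q₂(c) = (102 − c − 2q₁)/4.
E[c₂] = 0.5·15 + 0.05·28 + 0.45·31 = 22.85
Firm 1's FOC against E[q₂] yields q₁ = (102 − 2·17 + E[c₂])/6 = (102 − 34 + 22.85)/6 = 15.1417.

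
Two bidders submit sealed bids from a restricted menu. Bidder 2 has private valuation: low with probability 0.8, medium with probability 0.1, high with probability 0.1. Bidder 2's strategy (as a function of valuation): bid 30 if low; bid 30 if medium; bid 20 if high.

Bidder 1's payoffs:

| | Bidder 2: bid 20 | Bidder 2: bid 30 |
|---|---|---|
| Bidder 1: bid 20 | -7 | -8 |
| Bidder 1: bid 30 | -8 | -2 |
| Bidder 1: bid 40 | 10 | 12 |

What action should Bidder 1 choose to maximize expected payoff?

bid 40

E[bid 20] = 0.8·(-8) + 0.1·(-8) + 0.1·(-7) = -7.9
E[bid 30] = 0.8·(-2) + 0.1·(-2) + 0.1·(-8) = -2.6
E[bid 40] = 0.8·(12) + 0.1·(12) + 0.1·(10) = 11.8
Best response: bid 40 (11.8 is the largest).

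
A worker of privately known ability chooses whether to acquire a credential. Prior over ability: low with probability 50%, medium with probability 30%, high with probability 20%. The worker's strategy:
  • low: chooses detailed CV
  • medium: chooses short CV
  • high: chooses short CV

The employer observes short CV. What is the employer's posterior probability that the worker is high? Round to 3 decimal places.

0.400

P(short CV) = 0.5·0 + 0.3·1 + 0.2·1 = 0.5
P(high | short CV) = (0.2·1) / 0.5 = 0.2 / 0.5 = 0.4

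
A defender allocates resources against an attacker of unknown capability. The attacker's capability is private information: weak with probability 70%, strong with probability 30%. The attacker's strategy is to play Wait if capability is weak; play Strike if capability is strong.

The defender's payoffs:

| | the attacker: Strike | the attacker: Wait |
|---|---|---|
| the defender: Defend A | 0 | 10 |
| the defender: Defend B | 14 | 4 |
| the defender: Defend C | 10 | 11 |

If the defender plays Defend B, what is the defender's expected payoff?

7

Take the expectation over the attacker's capability, weighting each type's action by its prior probability.
E[Defend B] = 0.7·4 + 0.3·14 = 2.8 + 4.2 = 7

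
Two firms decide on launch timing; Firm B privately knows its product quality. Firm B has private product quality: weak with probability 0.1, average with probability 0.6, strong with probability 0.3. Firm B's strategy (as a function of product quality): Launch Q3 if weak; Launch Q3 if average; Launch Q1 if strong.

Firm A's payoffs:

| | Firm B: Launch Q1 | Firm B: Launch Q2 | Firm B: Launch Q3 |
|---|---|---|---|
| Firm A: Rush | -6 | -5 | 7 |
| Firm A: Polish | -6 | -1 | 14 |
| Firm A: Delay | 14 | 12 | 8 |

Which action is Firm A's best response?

Delay

E[Rush] = 0.1·(7) + 0.6·(7) + 0.3·(-6) = 3.1
E[Polish] = 0.1·(14) + 0.6·(14) + 0.3·(-6) = 8
E[Delay] = 0.1·(8) + 0.6·(8) + 0.3·(14) = 9.8
Best response: Delay (9.8 is the largest).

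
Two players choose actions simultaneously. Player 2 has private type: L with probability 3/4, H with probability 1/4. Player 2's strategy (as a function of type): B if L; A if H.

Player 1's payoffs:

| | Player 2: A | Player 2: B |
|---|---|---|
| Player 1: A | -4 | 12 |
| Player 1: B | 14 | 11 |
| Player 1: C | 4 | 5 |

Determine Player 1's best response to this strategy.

B

E[A] = 3/4·(12) + 1/4·(-4) = 8
E[B] = 3/4·(11) + 1/4·(14) = 47/4
E[C] = 3/4·(5) + 1/4·(4) = 19/4
Best response: B (47/4 is the largest).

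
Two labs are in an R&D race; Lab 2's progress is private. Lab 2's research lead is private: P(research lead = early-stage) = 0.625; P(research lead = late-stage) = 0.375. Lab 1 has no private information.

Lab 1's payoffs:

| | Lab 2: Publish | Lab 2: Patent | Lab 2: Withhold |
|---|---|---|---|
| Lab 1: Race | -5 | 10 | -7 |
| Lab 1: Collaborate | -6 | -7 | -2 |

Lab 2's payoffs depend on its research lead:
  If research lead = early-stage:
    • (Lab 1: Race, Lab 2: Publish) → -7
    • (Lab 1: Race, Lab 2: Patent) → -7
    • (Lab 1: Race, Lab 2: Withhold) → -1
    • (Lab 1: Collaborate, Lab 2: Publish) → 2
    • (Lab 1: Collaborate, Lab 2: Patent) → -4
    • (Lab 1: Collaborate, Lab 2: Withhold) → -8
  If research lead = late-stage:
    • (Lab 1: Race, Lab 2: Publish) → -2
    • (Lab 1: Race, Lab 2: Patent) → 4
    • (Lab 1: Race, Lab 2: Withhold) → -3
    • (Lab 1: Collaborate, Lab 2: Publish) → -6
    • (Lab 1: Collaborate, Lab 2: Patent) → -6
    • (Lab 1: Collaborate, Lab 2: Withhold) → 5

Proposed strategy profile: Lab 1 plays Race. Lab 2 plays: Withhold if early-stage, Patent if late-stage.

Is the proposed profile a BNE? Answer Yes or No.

Yes

Lab 1 plays Race: E[Race] = 0.625·(-7) + 0.375·(10) = -0.625; E[Collaborate] = -3.875. Best-responding. ✓
Lab 2 (research lead early-stage), facing Race: Publish gives -7, Patent gives -7, Withhold gives -1. Proposed Withhold is best. ✓
Lab 2 (research lead late-stage), facing Race: Publish gives -2, Patent gives 4, Withhold gives -3. Proposed Patent is best. ✓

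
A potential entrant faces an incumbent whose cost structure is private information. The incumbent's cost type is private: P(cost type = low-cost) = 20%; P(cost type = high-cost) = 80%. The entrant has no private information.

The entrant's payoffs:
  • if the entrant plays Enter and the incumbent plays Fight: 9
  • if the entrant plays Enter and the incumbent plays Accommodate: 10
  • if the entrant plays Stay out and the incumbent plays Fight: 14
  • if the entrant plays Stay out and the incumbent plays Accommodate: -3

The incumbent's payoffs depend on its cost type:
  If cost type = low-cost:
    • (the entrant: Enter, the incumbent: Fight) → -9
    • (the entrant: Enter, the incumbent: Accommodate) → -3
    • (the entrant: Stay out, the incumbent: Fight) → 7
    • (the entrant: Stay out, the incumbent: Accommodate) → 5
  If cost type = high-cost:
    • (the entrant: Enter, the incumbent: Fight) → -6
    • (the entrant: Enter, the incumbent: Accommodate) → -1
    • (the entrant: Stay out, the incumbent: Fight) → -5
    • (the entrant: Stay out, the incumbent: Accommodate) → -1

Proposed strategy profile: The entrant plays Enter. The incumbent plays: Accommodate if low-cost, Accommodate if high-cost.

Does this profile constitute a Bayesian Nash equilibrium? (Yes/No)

A profile is a BNE iff every type of every player is best-responding given beliefs about the other side.
The entrant plays Enter: E[Enter] = 0.2·(10) + 0.8·(10) = 10; E[Stay out] = -3. Best-responding. ✓
The incumbent (cost type low-cost), facing Enter: Fight gives -9, Accommodate gives -3. Proposed Accommodate is best. ✓
The incumbent (cost type high-cost), facing Enter: Fight gives -6, Accommodate gives -1. Proposed Accommodate is best. ✓

Yes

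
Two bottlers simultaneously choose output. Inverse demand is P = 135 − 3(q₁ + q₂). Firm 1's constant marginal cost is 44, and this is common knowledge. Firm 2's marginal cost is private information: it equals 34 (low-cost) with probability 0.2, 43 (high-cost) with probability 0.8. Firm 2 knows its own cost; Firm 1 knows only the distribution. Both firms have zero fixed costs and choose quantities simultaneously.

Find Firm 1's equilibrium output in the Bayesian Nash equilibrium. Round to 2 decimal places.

Firm 2 with cost c maximizes (135 − 3(q₁+q₂) − c)·q₂, giving q₂(c) = (135 − c − 3q₁)/6.
E[c₂] = 0.2·34 + 0.8·43 = 41.2
Firm 1's FOC against E[q₂] yields q₁ = (135 − 2·44 + E[c₂])/9 = (135 − 88 + 41.2)/9 = 9.8.

9.80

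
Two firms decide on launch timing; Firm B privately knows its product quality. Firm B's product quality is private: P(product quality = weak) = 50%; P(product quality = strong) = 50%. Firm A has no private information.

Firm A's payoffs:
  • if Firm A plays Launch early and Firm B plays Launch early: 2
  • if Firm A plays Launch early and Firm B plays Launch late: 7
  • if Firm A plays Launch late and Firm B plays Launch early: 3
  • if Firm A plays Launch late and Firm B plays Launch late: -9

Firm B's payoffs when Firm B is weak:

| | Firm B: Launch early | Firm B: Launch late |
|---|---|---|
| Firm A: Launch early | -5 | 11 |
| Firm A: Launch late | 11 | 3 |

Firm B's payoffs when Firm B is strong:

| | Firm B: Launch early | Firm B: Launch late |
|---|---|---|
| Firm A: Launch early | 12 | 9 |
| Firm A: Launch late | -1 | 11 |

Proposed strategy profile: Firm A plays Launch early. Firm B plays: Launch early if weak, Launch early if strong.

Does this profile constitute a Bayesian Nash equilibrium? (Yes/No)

A profile is a BNE iff every type of every player is best-responding given beliefs about the other side.
Firm A plays Launch early: E[Launch early] = 0.5·(2) + 0.5·(2) = 2; E[Launch late] = 3. Not best-responding. ✗
Firm B (product quality weak), facing Launch early: Launch early gives -5, Launch late gives 11. Proposed Launch early is not best — profitable deviation exists. ✗
Firm B (product quality strong), facing Launch early: Launch early gives 12, Launch late gives 9. Proposed Launch early is best. ✓

No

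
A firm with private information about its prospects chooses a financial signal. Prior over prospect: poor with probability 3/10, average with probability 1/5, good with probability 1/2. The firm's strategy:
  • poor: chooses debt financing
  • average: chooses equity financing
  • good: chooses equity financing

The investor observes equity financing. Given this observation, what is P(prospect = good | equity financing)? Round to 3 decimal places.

P(equity financing) = (3/10)·0 + (1/5)·1 + (1/2)·1 = 7/10
P(good | equity financing) = ((1/2)·1) / (7/10) = (1/2) / (7/10) = 5/7

0.714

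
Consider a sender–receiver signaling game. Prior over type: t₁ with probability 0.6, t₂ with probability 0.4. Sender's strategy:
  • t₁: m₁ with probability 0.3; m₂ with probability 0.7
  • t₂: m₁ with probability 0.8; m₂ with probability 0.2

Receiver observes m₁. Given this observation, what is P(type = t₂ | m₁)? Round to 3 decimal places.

0.640

P(m₁) = 0.6·0.3 + 0.4·0.8 = 0.5
P(t₂ | m₁) = (0.4·0.8) / 0.5 = 0.32 / 0.5 = 0.64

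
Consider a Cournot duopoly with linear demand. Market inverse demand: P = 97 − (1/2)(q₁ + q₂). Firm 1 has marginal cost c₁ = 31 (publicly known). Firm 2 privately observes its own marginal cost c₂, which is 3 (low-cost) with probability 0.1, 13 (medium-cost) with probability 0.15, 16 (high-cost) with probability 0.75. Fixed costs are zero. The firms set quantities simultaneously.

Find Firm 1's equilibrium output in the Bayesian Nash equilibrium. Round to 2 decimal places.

Firm 2 with cost c maximizes (97 − (1/2)(q₁+q₂) − c)·q₂, giving q₂(c) = (97 − c − (1/2)q₁).
E[c₂] = 0.1·3 + 0.15·13 + 0.75·16 = 14.25
Firm 1's FOC against E[q₂] yields q₁ = (97 − 2·31 + E[c₂])/(3/2) = (97 − 62 + 14.25)/(3/2) = 32.8333.

32.83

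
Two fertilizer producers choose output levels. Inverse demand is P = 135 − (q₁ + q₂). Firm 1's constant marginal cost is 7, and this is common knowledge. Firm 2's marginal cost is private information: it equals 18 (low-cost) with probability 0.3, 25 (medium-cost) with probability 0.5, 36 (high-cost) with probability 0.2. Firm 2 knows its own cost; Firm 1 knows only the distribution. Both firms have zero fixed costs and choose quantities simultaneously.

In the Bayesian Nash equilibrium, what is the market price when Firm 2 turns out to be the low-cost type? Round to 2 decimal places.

52.15

Each type of Firm 2 best-responds to q₁; Firm 1 best-responds to the expected q₂ over Firm 2's types.
Firm 2 with cost c maximizes (135 − (q₁+q₂) − c)·q₂, giving q₂(c) = (135 − c − q₁)/2.
E[c₂] = 0.3·18 + 0.5·25 + 0.2·36 = 25.1
Firm 1's FOC against E[q₂] yields q₁ = (135 − 2·7 + E[c₂])/3 = (135 − 14 + 25.1)/3 = 48.7.
q₂(low-cost) = 34.15, so P = 135 − (48.7 + 34.15) = 52.15.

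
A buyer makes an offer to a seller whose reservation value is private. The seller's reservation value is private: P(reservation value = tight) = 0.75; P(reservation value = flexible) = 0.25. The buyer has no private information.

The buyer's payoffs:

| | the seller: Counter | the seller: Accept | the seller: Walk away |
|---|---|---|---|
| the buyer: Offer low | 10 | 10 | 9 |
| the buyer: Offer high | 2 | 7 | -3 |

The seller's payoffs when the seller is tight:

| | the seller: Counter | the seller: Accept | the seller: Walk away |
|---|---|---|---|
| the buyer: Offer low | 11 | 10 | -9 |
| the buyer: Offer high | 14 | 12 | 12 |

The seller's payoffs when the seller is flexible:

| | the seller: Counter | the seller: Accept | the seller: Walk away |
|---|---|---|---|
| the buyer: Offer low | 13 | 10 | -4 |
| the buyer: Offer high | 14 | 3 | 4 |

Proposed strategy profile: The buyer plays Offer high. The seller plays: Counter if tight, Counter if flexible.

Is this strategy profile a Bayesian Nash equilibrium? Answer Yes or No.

No

The buyer plays Offer high: E[Offer high] = 0.75·(2) + 0.25·(2) = 2; E[Offer low] = 10. Not best-responding. ✗
The seller (reservation value tight), facing Offer high: Counter gives 14, Accept gives 12, Walk away gives 12. Proposed Counter is best. ✓
The seller (reservation value flexible), facing Offer high: Counter gives 14, Accept gives 3, Walk away gives 4. Proposed Counter is best. ✓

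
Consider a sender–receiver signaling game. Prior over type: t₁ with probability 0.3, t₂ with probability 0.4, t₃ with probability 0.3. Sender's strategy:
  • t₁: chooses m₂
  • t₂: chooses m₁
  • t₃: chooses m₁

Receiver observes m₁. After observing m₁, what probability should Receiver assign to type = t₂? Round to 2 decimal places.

Apply Bayes' rule using the sender's strategy as the likelihood.
P(m₁) = 0.3·0 + 0.4·1 + 0.3·1 = 0.7
P(t₂ | m₁) = (0.4·1) / 0.7 = 0.4 / 0.7 = 0.571429

0.57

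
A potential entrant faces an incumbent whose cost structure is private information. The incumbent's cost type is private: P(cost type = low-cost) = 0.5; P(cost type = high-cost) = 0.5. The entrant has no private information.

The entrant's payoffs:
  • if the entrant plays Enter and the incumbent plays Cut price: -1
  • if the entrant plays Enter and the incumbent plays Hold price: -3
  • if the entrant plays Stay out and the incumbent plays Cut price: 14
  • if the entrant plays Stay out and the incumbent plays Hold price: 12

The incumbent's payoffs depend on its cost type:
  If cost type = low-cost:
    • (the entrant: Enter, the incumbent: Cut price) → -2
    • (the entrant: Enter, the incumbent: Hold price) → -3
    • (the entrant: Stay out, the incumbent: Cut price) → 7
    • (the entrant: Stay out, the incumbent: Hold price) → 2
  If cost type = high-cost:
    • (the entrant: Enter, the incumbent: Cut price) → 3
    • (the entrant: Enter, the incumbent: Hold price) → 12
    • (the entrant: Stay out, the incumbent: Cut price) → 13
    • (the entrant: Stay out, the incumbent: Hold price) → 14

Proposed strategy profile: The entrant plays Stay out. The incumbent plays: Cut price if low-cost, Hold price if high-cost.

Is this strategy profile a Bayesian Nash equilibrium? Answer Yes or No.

Yes

A profile is a BNE iff every type of every player is best-responding given beliefs about the other side.
The entrant plays Stay out: E[Stay out] = 0.5·(14) + 0.5·(12) = 13; E[Enter] = -2. Best-responding. ✓
The incumbent (cost type low-cost), facing Stay out: Cut price gives 7, Hold price gives 2. Proposed Cut price is best. ✓
The incumbent (cost type high-cost), facing Stay out: Cut price gives 13, Hold price gives 14. Proposed Hold price is best. ✓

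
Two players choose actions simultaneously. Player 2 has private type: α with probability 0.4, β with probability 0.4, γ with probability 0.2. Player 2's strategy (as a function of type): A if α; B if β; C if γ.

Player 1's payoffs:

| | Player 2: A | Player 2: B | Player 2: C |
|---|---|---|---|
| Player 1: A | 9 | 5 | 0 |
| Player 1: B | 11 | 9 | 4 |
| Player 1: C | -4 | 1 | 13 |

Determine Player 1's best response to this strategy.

E[A] = 0.4·(9) + 0.4·(5) + 0.2·(0) = 5.6
E[B] = 0.4·(11) + 0.4·(9) + 0.2·(4) = 8.8
E[C] = 0.4·(-4) + 0.4·(1) + 0.2·(13) = 1.4
Best response: B (8.8 is the largest).

B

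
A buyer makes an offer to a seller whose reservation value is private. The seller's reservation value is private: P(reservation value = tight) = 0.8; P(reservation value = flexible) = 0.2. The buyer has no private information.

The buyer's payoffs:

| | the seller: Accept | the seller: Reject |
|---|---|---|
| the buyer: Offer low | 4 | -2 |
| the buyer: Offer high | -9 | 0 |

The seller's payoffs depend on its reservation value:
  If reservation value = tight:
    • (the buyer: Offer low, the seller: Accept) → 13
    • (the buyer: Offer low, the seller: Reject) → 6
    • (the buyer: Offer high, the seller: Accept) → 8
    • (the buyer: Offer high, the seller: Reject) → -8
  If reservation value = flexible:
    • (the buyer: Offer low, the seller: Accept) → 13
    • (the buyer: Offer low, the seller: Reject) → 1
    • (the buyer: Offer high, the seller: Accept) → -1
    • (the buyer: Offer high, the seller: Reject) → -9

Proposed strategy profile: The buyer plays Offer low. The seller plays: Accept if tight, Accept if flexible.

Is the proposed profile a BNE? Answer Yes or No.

Yes

A profile is a BNE iff every type of every player is best-responding given beliefs about the other side.
The buyer plays Offer low: E[Offer low] = 0.8·(4) + 0.2·(4) = 4; E[Offer high] = -9. Best-responding. ✓
The seller (reservation value tight), facing Offer low: Accept gives 13, Reject gives 6. Proposed Accept is best. ✓
The seller (reservation value flexible), facing Offer low: Accept gives 13, Reject gives 1. Proposed Accept is best. ✓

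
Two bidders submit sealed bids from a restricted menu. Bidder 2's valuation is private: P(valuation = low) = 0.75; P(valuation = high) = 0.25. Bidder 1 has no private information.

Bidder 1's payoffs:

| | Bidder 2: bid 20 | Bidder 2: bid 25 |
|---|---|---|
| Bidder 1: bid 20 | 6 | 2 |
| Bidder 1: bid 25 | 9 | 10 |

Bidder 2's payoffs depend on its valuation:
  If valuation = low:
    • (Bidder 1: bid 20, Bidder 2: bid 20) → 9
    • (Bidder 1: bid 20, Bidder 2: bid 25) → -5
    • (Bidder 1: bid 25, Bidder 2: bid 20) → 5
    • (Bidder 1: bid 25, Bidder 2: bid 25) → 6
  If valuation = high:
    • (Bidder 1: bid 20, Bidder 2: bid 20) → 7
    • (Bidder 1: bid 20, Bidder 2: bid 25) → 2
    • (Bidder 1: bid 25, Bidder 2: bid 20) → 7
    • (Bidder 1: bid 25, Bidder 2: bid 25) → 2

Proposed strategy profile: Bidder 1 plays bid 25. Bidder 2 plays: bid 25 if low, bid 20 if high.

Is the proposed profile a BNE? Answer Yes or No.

Bidder 1 plays bid 25: E[bid 25] = 0.75·(10) + 0.25·(9) = 9.75; E[bid 20] = 3. Best-responding. ✓
Bidder 2 (valuation low), facing bid 25: bid 20 gives 5, bid 25 gives 6. Proposed bid 25 is best. ✓
Bidder 2 (valuation high), facing bid 25: bid 20 gives 7, bid 25 gives 2. Proposed bid 20 is best. ✓

Yes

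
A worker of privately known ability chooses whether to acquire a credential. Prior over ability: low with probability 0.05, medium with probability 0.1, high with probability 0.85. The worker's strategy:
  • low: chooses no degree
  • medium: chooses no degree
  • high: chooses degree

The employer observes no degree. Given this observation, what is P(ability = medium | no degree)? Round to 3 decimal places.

0.667

P(no degree) = 0.05·1 + 0.1·1 + 0.85·0 = 0.15
P(medium | no degree) = (0.1·1) / 0.15 = 0.1 / 0.15 = 0.666667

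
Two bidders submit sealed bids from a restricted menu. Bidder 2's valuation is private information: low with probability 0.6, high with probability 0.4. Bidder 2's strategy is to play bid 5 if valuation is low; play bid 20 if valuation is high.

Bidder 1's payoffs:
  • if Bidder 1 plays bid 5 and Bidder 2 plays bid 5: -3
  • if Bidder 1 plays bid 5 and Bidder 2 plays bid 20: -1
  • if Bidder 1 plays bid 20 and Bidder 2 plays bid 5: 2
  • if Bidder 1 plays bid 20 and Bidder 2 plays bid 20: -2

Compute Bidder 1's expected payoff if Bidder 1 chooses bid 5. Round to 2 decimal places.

E[bid 5] = 0.6·(-3) + 0.4·(-1) = (-1.8) + (-0.4) = -2.2

-2.20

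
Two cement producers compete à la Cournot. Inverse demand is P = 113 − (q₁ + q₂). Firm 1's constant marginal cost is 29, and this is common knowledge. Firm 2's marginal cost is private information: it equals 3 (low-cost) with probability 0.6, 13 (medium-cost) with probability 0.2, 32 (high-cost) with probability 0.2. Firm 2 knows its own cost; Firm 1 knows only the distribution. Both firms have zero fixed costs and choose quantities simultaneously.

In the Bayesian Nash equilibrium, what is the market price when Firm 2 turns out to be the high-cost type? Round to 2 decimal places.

61.53

Type-c best response for Firm 2: q₂(c) = (113 − c)/2 − q₁/2.
Firm 1 maximizes expected profit; its first-order condition is 113 − 2q₁ − E[q₂] − 29 = 0.
Substituting E[q₂] and solving: E[c₂] = 10.8, so q₁ = (113 − 2·29 + 10.8)/3 = 21.9333.
q₂(high-cost) = 29.5333, so P = 113 − (21.9333 + 29.5333) = 61.5333.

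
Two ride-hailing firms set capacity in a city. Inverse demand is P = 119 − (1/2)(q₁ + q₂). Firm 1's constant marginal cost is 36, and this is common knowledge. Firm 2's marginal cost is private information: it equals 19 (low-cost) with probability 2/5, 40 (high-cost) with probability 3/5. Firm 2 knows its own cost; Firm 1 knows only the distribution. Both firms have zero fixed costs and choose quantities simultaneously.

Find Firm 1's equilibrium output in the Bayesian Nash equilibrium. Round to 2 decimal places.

52.40

Type-c best response for Firm 2: q₂(c) = (119 − c) − q₁/2.
Firm 1 maximizes expected profit; its first-order condition is 119 − q₁ − (1/2)E[q₂] − 36 = 0.
Substituting E[q₂] and solving: E[c₂] = 31.6, so q₁ = (119 − 2·36 + 31.6)/(3/2) = 52.4.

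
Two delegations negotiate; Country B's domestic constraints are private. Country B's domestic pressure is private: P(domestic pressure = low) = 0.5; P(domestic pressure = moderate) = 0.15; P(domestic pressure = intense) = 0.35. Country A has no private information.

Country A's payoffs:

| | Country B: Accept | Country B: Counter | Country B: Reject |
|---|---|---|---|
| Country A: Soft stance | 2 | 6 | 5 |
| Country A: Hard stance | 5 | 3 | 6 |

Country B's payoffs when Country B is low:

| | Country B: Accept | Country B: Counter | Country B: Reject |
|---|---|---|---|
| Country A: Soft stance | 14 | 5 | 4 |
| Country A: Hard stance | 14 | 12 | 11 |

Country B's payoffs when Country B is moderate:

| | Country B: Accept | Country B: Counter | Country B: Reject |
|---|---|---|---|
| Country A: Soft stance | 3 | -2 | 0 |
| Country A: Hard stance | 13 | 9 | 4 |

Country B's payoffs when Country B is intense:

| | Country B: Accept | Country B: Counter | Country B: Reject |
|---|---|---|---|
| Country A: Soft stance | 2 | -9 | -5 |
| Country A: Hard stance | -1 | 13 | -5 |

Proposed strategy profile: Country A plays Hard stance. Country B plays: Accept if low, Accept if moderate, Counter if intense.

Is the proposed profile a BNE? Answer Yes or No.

Yes

A profile is a BNE iff every type of every player is best-responding given beliefs about the other side.
Country A plays Hard stance: E[Hard stance] = 0.5·(5) + 0.15·(5) + 0.35·(3) = 4.3; E[Soft stance] = 3.4. Best-responding. ✓
Country B (domestic pressure low), facing Hard stance: Accept gives 14, Counter gives 12, Reject gives 11. Proposed Accept is best. ✓
Country B (domestic pressure moderate), facing Hard stance: Accept gives 13, Counter gives 9, Reject gives 4. Proposed Accept is best. ✓
Country B (domestic pressure intense), facing Hard stance: Accept gives -1, Counter gives 13, Reject gives -5. Proposed Counter is best. ✓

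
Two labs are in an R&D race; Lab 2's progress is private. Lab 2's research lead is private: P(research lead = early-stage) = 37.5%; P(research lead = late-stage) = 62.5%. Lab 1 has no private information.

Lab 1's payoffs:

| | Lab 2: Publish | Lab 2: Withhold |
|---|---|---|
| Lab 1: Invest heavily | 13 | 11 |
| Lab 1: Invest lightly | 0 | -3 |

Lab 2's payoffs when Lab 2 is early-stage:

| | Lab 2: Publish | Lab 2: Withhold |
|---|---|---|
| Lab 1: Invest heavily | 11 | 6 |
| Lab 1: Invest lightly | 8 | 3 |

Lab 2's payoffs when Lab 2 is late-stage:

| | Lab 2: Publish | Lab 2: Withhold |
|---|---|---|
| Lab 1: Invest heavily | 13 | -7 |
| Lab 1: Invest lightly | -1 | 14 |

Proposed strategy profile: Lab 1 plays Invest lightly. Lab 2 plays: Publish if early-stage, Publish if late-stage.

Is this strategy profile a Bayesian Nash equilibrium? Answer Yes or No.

A profile is a BNE iff every type of every player is best-responding given beliefs about the other side.
Lab 1 plays Invest lightly: E[Invest lightly] = 0.375·(0) + 0.625·(0) = 0; E[Invest heavily] = 13. Not best-responding. ✗
Lab 2 (research lead early-stage), facing Invest lightly: Publish gives 8, Withhold gives 3. Proposed Publish is best. ✓
Lab 2 (research lead late-stage), facing Invest lightly: Publish gives -1, Withhold gives 14. Proposed Publish is not best — profitable deviation exists. ✗

No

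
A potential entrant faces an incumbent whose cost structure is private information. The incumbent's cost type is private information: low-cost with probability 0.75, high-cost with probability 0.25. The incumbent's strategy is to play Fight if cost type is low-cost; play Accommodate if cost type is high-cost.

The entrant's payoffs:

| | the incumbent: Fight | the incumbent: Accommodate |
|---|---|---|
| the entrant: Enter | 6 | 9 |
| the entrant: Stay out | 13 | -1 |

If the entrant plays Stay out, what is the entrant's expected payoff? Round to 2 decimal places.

9.50

E[Stay out] = 0.75·13 + 0.25·(-1) = 9.75 + (-0.25) = 9.5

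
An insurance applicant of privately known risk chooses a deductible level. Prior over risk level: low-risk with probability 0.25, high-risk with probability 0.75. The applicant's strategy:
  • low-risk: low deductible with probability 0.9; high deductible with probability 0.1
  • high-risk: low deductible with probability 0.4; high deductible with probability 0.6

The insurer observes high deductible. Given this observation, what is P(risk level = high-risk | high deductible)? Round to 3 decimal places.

P(high deductible) = 0.25·0.1 + 0.75·0.6 = 0.475
P(high-risk | high deductible) = (0.75·0.6) / 0.475 = 0.45 / 0.475 = 0.947368

0.947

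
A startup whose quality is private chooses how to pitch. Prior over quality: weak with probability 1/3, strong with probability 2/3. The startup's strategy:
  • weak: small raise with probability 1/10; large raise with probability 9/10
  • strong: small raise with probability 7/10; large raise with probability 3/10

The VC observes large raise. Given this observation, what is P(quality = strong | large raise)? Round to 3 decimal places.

0.400

P(large raise) = (1/3)·(9/10) + (2/3)·(3/10) = 1/2
P(strong | large raise) = ((2/3)·(3/10)) / (1/2) = (1/5) / (1/2) = 2/5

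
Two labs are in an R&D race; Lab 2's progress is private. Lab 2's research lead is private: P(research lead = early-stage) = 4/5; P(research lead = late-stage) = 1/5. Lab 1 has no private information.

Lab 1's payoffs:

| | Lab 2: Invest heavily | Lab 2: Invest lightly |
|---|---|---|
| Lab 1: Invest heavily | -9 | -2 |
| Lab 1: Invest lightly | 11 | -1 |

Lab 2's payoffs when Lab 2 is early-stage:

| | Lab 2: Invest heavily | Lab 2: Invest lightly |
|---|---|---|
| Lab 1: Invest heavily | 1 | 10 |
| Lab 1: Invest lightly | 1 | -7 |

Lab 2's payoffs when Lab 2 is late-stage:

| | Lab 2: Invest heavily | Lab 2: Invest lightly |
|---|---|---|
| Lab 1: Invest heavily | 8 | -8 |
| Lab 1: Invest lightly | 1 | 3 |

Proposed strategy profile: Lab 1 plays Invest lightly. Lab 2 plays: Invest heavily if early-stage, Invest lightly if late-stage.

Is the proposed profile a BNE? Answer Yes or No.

Lab 1 plays Invest lightly: E[Invest lightly] = 4/5·(11) + 1/5·(-1) = 43/5; E[Invest heavily] = -38/5. Best-responding. ✓
Lab 2 (research lead early-stage), facing Invest lightly: Invest heavily gives 1, Invest lightly gives -7. Proposed Invest heavily is best. ✓
Lab 2 (research lead late-stage), facing Invest lightly: Invest heavily gives 1, Invest lightly gives 3. Proposed Invest lightly is best. ✓

Yes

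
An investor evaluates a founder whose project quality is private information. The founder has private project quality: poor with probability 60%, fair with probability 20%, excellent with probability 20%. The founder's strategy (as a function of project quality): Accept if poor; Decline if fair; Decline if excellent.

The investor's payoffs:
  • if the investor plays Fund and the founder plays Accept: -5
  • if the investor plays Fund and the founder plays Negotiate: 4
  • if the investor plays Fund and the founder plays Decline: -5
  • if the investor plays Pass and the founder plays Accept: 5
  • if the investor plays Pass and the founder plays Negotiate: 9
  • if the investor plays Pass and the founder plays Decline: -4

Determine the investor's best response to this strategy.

Pass

E[Fund] = 0.6·(-5) + 0.2·(-5) + 0.2·(-5) = -5
E[Pass] = 0.6·(5) + 0.2·(-4) + 0.2·(-4) = 1.4
Best response: Pass (1.4 is the largest).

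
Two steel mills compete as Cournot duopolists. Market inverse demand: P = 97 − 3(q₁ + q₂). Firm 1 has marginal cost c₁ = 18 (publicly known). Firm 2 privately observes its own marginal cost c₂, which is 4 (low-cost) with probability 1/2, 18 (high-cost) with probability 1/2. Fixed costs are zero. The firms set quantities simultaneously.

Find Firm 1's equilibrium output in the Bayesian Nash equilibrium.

8

Firm 2 with cost c maximizes (97 − 3(q₁+q₂) − c)·q₂, giving q₂(c) = (97 − c − 3q₁)/6.
E[c₂] = 1/2·4 + 1/2·18 = 11
Firm 1's FOC against E[q₂] yields q₁ = (97 − 2·18 + E[c₂])/9 = (97 − 36 + 11)/9 = 8.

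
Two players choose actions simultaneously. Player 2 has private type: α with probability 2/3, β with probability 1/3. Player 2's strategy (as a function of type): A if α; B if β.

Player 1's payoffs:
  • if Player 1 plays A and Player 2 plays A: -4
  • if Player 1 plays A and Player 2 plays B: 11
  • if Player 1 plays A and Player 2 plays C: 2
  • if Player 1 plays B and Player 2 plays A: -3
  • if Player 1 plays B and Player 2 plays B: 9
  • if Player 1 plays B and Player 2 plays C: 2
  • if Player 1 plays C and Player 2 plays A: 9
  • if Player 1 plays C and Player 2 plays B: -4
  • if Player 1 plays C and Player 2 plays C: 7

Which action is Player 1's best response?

E[A] = 2/3·(-4) + 1/3·(11) = 1
E[B] = 2/3·(-3) + 1/3·(9) = 1
E[C] = 2/3·(9) + 1/3·(-4) = 14/3
Best response: C (14/3 is the largest).

C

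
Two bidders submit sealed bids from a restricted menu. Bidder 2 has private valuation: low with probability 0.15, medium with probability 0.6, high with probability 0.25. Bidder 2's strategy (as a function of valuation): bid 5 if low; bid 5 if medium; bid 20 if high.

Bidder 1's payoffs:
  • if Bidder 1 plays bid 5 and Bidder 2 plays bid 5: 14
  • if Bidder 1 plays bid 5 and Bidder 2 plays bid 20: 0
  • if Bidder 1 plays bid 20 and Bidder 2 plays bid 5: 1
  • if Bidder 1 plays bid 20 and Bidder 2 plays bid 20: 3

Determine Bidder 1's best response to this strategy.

Compute Bidder 1's expected payoff for each action, taking the expectation over Bidder 2's type.
E[bid 5] = 0.15·(14) + 0.6·(14) + 0.25·(0) = 10.5
E[bid 20] = 0.15·(1) + 0.6·(1) + 0.25·(3) = 1.5
Best response: bid 5 (10.5 is the largest).

bid 5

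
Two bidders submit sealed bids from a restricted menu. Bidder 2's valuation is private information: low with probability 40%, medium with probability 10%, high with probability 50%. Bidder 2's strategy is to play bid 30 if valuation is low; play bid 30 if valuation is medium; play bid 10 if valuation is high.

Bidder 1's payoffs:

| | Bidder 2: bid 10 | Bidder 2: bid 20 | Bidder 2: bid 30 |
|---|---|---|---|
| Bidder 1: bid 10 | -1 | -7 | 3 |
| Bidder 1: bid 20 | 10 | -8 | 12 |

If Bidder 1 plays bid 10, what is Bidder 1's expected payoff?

E[bid 10] = 0.4·3 + 0.1·3 + 0.5·(-1) = 1.2 + 0.3 + (-0.5) = 1

1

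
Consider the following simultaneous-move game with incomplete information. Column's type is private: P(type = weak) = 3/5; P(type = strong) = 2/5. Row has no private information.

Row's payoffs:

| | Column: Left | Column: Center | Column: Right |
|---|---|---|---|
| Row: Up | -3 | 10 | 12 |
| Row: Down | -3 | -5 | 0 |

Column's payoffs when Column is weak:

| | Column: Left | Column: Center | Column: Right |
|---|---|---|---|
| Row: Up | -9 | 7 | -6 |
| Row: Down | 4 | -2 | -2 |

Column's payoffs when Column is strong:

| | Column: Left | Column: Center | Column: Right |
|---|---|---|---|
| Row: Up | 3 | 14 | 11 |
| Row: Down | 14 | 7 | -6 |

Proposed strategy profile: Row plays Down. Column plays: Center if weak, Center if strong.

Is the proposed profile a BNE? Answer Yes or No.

No

Row plays Down: E[Down] = 3/5·(-5) + 2/5·(-5) = -5; E[Up] = 10. Not best-responding. ✗
Column (type weak), facing Down: Left gives 4, Center gives -2, Right gives -2. Proposed Center is not best — profitable deviation exists. ✗
Column (type strong), facing Down: Left gives 14, Center gives 7, Right gives -6. Proposed Center is not best — profitable deviation exists. ✗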